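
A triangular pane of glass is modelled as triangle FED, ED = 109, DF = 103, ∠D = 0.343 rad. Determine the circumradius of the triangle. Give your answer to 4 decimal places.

R ≈ 54.5025

By the law of cosines, FE² = ED² + DF² − 2·ED·DF·cos D = 1343.9, so FE ≈ 36.66.
Area = ½·ED·DF·sin D ≈ 1887.9.
Circumradius = FE/(2 sin D) ≈ 54.502.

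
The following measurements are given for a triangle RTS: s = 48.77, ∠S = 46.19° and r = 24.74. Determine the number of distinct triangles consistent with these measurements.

r·sin S = 24.74·sin(46.19°) ≈ 17.85.
Since s ≥ r, exactly one triangle exists.

1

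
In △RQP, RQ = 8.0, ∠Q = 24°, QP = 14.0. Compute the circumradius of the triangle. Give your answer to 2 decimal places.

By the law of cosines, PR² = RQ² + QP² − 2·RQ·QP·cos Q = 55.366, so PR ≈ 7.4408.
Area = ½·RQ·QP·sin Q ≈ 22.777.
Circumradius = PR/(2 sin Q) ≈ 9.147.

9.15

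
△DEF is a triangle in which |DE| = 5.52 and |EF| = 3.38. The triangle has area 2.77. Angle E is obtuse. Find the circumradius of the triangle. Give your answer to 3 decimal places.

R ≈ 14.827

From area = ½·|DE|·|EF|·sin E, we get sin E = 2·area/(|DE|·|EF|) ≈ 0.29693.
Taking the obtuse solution, ∠E ≈ 162.73°.
Law of cosines then gives |FD| ≈ 8.8049.
Circumradius = |FD|/(2 sin E) ≈ 14.827.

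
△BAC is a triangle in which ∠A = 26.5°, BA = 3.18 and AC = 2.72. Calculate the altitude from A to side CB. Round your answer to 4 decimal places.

h_A ≈ 2.7094

By the law of cosines, CB² = BA² + AC² − 2·BA·AC·cos A = 2.0292, so CB ≈ 1.4245.
Area = ½·BA·AC·sin A ≈ 1.9297.
The altitude from A has length 2·area/CB ≈ 2.7094.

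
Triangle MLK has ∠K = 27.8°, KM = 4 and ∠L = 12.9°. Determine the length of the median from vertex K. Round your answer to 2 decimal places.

The third angle is ∠M = 180° − ∠L − ∠K = 139.30°.
Law of sines: LK = KM·sin M/sin L ≈ 11.684.
Law of sines: ML = KM·sin K/sin L ≈ 8.3563.
Median from K: ½√(2·LK² + 2·KM² − ML²) ≈ 7.668.

7.67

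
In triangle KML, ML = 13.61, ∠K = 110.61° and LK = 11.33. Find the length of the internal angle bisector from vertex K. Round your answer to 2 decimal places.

t_K ≈ 3.69

Law of sines: sin M = LK·sin K/ML ≈ 0.77920.
Since ML ≥ LK, only the acute value applies: ∠M ≈ 51.19°.
Then ∠L = 180° − ∠K − ∠M ≈ 18.20°.
Law of sines gives KM = ML·sin L/sin K ≈ 4.5423.
The bisector from K has length 2·LK·KM·cos(∠K/2)/(LK+KM) ≈ 3.6912.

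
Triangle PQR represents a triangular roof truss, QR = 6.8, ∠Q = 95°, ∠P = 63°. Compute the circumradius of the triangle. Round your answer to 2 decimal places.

3.82

The third angle is ∠R = 180° − ∠P − ∠Q = 22.00°.
Law of sines: RP = QR·sin Q/sin P ≈ 7.6028.
Law of sines: PQ = QR·sin R/sin P ≈ 2.8589.
Circumradius = QR/(2 sin P) ≈ 3.8159.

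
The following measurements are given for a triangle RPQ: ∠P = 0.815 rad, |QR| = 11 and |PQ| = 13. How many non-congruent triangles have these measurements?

|PQ|·sin P = 13·sin(0.815 rad) ≈ 9.46.
Since |PQ| sin P < |QR| < |PQ| (9.46 < 11 < 13), two triangles exist.

2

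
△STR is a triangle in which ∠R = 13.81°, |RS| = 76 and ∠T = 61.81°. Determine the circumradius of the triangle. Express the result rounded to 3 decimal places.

43.114

The third angle is ∠S = 180° − ∠T − ∠R = 104.38°.
Law of sines: |TR| = |RS|·sin S/sin T ≈ 83.526.
Law of sines: |ST| = |RS|·sin R/sin T ≈ 20.583.
Circumradius = |RS|/(2 sin T) ≈ 43.114.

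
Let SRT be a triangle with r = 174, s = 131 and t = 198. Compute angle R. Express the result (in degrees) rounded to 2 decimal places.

By the law of cosines, cos R = (t² + s² − r²) / (2·t·s) ≈ 0.50291, so ∠R ≈ 59.81°.

∠R ≈ 59.81°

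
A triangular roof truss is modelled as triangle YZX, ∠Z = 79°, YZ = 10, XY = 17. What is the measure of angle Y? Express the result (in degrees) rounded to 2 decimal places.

∠Y ≈ 65.73°

Law of sines: sin X = YZ·sin Z/XY ≈ 0.57743.
Since XY ≥ YZ, only the acute value applies: ∠X ≈ 35.27°.
Then ∠Y = 180° − ∠Z − ∠X ≈ 65.73°.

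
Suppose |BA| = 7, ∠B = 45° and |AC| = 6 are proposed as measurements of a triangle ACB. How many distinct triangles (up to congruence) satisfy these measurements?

|BA|·sin B = 7·sin(45°) ≈ 4.95.
Since |BA| sin B < |AC| < |BA| (4.95 < 6 < 7), two triangles exist.

2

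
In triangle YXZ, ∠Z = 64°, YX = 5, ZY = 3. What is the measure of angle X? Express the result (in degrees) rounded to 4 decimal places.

Law of sines: sin X = ZY·sin Z/YX ≈ 0.53928.
Since YX ≥ ZY, only the acute value applies: ∠X ≈ 32.63°.
Then ∠Y = 180° − ∠Z − ∠X ≈ 83.37°.

∠X ≈ 32.6344°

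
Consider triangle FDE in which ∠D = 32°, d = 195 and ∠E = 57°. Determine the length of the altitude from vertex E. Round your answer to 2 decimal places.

The third angle is ∠F = 180° − ∠D − ∠E = 91.00°.
Law of sines: f = d·sin F/sin D ≈ 367.92.
Law of sines: e = d·sin E/sin D ≈ 308.61.
Area = ½·d·f·sin E ≈ 30085.
The altitude from E has length 2·area/e ≈ 194.97.

194.97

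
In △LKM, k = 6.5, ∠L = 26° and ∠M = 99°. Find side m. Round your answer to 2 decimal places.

The third angle is ∠K = 180° − ∠M − ∠L = 55.00°.
Law of sines: m = k·sin M/sin K ≈ 7.8373.

7.84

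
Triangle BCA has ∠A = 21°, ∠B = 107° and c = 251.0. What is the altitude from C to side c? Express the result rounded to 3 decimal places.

h_C ≈ 109.161

The third angle is ∠C = 180° − ∠A − ∠B = 52.00°.
Law of sines: b = c·sin B/sin C ≈ 304.61.
Law of sines: a = c·sin A/sin C ≈ 114.15.
Area = ½·c·b·sin A ≈ 13700.
The altitude from C has length 2·area/c ≈ 109.16.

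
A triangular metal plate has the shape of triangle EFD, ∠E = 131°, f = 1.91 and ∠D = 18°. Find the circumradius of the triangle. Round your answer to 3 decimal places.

The third angle is ∠F = 180° − ∠D − ∠E = 31.00°.
Law of sines: e = f·sin E/sin F ≈ 2.7988.
Law of sines: d = f·sin D/sin F ≈ 1.146.
Circumradius = f/(2 sin F) ≈ 1.8542.

1.854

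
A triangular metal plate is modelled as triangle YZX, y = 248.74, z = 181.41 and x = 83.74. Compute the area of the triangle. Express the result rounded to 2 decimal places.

5251.87

Semiperimeter s = (248.74 + 181.41 + 83.74)/2 = 256.94.
Heron's formula: area = √(256.94·8.205·75.535·173.2) ≈ 5251.9.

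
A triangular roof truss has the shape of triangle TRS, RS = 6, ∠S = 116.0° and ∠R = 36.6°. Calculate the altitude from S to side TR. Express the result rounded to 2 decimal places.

h_S ≈ 3.58

The third angle is ∠T = 180° − ∠R − ∠S = 27.40°.
Law of sines: ST = RS·sin R/sin T ≈ 7.7735.
Law of sines: TR = RS·sin S/sin T ≈ 11.718.
Area = ½·RS·ST·sin S ≈ 20.96.
The altitude from S has length 2·area/TR ≈ 3.5773.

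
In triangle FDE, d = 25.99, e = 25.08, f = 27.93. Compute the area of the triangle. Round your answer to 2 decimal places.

298.38

Semiperimeter s = (27.93 + 25.99 + 25.08)/2 = 39.5.
Heron's formula: area = √(39.5·11.57·13.51·14.42) ≈ 298.38.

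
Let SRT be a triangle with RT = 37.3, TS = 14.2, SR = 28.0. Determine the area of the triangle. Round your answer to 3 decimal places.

Semiperimeter s = (37.3 + 14.2 + 28)/2 = 39.75.
Heron's formula: area = √(39.75·2.45·25.55·11.75) ≈ 170.99.

170.988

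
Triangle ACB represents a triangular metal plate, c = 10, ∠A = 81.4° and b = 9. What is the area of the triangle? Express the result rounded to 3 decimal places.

44.494

Area = ½·c·b·sin A ≈ 44.494.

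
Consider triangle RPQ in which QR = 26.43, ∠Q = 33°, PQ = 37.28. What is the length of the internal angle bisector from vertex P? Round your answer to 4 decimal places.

t_P ≈ 24.8471

By the law of cosines, RP² = PQ² + QR² − 2·PQ·QR·cos Q = 435.64, so RP ≈ 20.872.
Law of cosines again: cos P = (RP² + PQ² − QR²)/(2·RP·PQ) ≈ 0.72412, so ∠P ≈ 43.60°.
The bisector from P has length 2·RP·PQ·cos(∠P/2)/(RP+PQ) ≈ 24.847.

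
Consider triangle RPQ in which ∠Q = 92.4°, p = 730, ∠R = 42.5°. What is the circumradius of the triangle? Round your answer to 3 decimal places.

The third angle is ∠P = 180° − ∠Q − ∠R = 45.10°.
Law of sines: r = p·sin R/sin P ≈ 696.25.
Law of sines: q = p·sin Q/sin P ≈ 1029.7.
Circumradius = p/(2 sin P) ≈ 515.29.

515.289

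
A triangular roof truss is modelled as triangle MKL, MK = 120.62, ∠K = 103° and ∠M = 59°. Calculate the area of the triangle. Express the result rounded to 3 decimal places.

The third angle is ∠L = 180° − ∠M − ∠K = 18.00°.
Law of sines: KL = MK·sin M/sin L ≈ 334.58.
Law of sines: LM = MK·sin K/sin L ≈ 380.33.
Area = ½·MK·KL·sin K ≈ 19661.

area ≈ 19661.462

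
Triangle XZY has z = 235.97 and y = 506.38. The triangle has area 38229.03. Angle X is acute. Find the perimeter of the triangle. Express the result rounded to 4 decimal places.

From area = ½·z·y·sin X, we get sin X = 2·area/(z·y) ≈ 0.63987.
Taking the acute solution, ∠X ≈ 39.78°.
Law of cosines then gives x ≈ 358.4.
Perimeter = 358.4 + 235.97 + 506.38 = 1100.7.

perimeter ≈ 1100.7480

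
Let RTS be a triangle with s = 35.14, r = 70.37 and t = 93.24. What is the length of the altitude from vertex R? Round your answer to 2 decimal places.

h_R ≈ 30.29

Semiperimeter p = (70.37 + 93.24 + 35.14)/2 = 99.375.
Heron's formula: area = √(99.375·29.005·6.135·64.235) ≈ 1065.8.
The altitude from R has length 2·area/r ≈ 30.291.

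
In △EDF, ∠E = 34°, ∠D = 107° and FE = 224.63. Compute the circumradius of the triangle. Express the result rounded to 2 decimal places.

The third angle is ∠F = 180° − ∠E − ∠D = 39.00°.
Law of sines: DF = FE·sin E/sin D ≈ 131.35.
Law of sines: ED = FE·sin F/sin D ≈ 147.82.
Circumradius = FE/(2 sin D) ≈ 117.45.

117.45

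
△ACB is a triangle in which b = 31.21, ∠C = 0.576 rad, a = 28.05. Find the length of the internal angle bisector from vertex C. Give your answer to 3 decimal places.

t_C ≈ 28.329

By the law of cosines, c² = b² + a² − 2·b·a·cos C = 292.49, so c ≈ 17.102.
The bisector from C has length 2·b·a·cos(∠C/2)/(b+a) ≈ 28.329.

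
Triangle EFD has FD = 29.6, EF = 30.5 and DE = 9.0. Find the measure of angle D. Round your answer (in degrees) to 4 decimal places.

∠D ≈ 87.1049°

By the law of cosines, cos D = (FD² + DE² − EF²) / (2·FD·DE) ≈ 0.05051, so ∠D ≈ 87.10°.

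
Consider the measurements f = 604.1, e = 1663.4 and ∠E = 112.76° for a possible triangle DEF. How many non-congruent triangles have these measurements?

1

f·sin E = 604.1·sin(112.76°) ≈ 557.1.
Since ∠E is not acute, a triangle exists only if e > f; here e > f, so there is exactly one triangle.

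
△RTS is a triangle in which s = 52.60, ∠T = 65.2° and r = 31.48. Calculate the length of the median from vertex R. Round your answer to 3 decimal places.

By the law of cosines, t² = s² + r² − 2·s·r·cos T = 2368.7, so t ≈ 48.669.
Median from R: ½√(2·t² + 2·s² − r²) ≈ 48.166.

48.166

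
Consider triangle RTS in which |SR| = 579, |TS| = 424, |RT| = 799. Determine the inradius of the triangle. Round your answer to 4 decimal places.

Semiperimeter s = (424 + 579 + 799)/2 = 901.
Heron's formula: area = √(901·477·322·102) ≈ 1.1881e+05.
Inradius = area/s = 1.1881e+05/901 ≈ 131.86.

r ≈ 131.8636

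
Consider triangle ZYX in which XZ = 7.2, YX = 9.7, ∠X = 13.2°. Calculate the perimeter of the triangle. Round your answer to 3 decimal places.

By the law of cosines, ZY² = YX² + XZ² − 2·YX·XZ·cos X = 9.9405, so ZY ≈ 3.1529.
Semiperimeter s = (9.7+7.2+3.1529)/2 = 10.026.
Perimeter = 9.7 + 7.2 + 3.1529 = 20.053.

perimeter ≈ 20.053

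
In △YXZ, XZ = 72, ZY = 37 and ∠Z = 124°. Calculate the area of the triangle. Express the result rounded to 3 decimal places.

area ≈ 1104.278

Area = ½·XZ·ZY·sin Z ≈ 1104.3.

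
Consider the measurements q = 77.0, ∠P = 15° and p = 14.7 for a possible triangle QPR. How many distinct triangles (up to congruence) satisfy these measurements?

0

q·sin P = 77.0·sin(15°) ≈ 19.93.
Since p = 14.7 < 19.93 = q sin P, no triangle exists.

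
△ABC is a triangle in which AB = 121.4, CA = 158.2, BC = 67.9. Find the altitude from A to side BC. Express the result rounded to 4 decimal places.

Semiperimeter s = (67.9 + 158.2 + 121.4)/2 = 173.75.
Heron's formula: area = √(173.75·105.85·15.55·52.35) ≈ 3869.3.
The altitude from A has length 2·area/BC ≈ 113.97.

h_A ≈ 113.9703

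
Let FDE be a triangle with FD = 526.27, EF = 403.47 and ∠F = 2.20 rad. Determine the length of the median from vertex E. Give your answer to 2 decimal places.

By the law of cosines, DE² = EF² + FD² − 2·EF·FD·cos F = 6.8967e+05, so DE ≈ 830.46.
Median from E: ½√(2·DE² + 2·EF² − FD²) ≈ 597.48.

m_E ≈ 597.48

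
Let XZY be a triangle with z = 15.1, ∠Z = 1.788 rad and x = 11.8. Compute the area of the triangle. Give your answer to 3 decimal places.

Law of sines: sin X = x·sin Z/z ≈ 0.76310.
Since z ≥ x, only the acute value applies: ∠X ≈ 0.868 rad.
Then ∠Y = π − ∠Z − ∠X ≈ 0.486 rad.
Law of sines gives y = z·sin Y/sin Z ≈ 7.216.
Area = ½·z·x·sin Y ≈ 41.574.

area ≈ 41.574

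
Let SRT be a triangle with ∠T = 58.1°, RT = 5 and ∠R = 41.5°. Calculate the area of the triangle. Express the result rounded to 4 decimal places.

area ≈ 7.1317

The third angle is ∠S = 180° − ∠R − ∠T = 80.40°.
Law of sines: TS = RT·sin R/sin S ≈ 3.3602.
Law of sines: SR = RT·sin T/sin S ≈ 4.3051.
Area = ½·RT·TS·sin T ≈ 7.1317.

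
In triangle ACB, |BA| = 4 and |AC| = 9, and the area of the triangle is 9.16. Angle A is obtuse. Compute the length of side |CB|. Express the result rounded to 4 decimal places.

12.6087

From area = ½·|BA|·|AC|·sin A, we get sin A = 2·area/(|BA|·|AC|) ≈ 0.50889.
Taking the obtuse solution, ∠A ≈ 149.41°.
Law of cosines then gives |CB| ≈ 12.609.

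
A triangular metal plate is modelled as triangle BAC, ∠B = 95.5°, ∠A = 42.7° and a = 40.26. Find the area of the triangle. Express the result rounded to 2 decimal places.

area ≈ 792.87

The third angle is ∠C = 180° − ∠B − ∠A = 41.80°.
Law of sines: b = a·sin B/sin A ≈ 59.093.
Law of sines: c = a·sin C/sin A ≈ 39.57.
Area = ½·a·b·sin C ≈ 792.87.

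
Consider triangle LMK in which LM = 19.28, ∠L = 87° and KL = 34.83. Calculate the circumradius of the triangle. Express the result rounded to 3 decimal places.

R ≈ 19.485

By the law of cosines, MK² = KL² + LM² − 2·KL·LM·cos L = 1514.6, so MK ≈ 38.917.
Area = ½·KL·LM·sin L ≈ 335.3.
Circumradius = MK/(2 sin L) ≈ 19.485.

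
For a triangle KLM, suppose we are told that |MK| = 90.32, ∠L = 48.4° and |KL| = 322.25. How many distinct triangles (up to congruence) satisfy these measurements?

0

|KL|·sin L = 322.25·sin(48.4°) ≈ 241.
Since |MK| = 90.32 < 241 = |KL| sin L, no triangle exists.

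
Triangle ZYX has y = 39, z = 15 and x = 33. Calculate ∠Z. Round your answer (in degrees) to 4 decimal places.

By the law of cosines, cos Z = (y² + x² − z²) / (2·y·x) ≈ 0.92657, so ∠Z ≈ 22.09°.

∠Z ≈ 22.0932°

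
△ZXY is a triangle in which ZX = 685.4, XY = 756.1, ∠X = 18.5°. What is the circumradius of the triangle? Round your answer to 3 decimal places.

R ≈ 381.321

By the law of cosines, YZ² = ZX² + XY² − 2·ZX·XY·cos X = 58559, so YZ ≈ 241.99.
Area = ½·ZX·XY·sin X ≈ 82219.
Circumradius = YZ/(2 sin X) ≈ 381.32.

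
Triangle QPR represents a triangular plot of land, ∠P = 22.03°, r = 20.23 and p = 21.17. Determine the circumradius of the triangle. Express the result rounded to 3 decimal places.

28.220

Law of sines: sin R = r·sin P/p ≈ 0.35844.
Since p ≥ r, only the acute value applies: ∠R ≈ 21.00°.
Then ∠Q = 180° − ∠P − ∠R ≈ 136.97°.
Law of sines gives q = p·sin Q/sin P ≈ 38.516.
Circumradius = p/(2 sin P) ≈ 28.22.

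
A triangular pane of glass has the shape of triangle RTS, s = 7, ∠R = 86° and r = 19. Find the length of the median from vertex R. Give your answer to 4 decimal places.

Law of sines: sin S = s·sin R/r ≈ 0.36752.
Since r ≥ s, only the acute value applies: ∠S ≈ 21.56°.
Then ∠T = 180° − ∠R − ∠S ≈ 72.44°.
Law of sines gives t = r·sin T/sin R ≈ 18.159.
Median from R: ½√(2·t² + 2·s² − r²) ≈ 9.9557.

m_R ≈ 9.9557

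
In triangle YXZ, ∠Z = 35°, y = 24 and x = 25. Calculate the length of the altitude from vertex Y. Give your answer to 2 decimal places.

14.34

By the law of cosines, z² = y² + x² − 2·y·x·cos Z = 218.02, so z ≈ 14.765.
Area = ½·y·x·sin Z ≈ 172.07.
The altitude from Y has length 2·area/y ≈ 14.339.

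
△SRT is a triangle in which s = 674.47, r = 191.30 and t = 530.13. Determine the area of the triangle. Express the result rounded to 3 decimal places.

area ≈ 37328.203

Semiperimeter p = (674.47 + 191.3 + 530.13)/2 = 697.95.
Heron's formula: area = √(697.95·23.48·506.65·167.82) ≈ 37328.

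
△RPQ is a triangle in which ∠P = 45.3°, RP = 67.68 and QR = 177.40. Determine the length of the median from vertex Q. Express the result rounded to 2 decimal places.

Law of sines: sin Q = RP·sin P/QR ≈ 0.27118.
Since QR ≥ RP, only the acute value applies: ∠Q ≈ 15.73°.
Then ∠R = 180° − ∠P − ∠Q ≈ 118.97°.
Law of sines gives PQ = QR·sin R/sin P ≈ 218.36.
Median from Q: ½√(2·PQ² + 2·QR² − RP²) ≈ 196.04.

m_Q ≈ 196.04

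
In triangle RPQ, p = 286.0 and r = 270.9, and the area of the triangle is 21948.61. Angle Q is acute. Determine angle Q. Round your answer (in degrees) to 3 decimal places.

∠Q ≈ 34.512°

From area = ½·r·p·sin Q, we get sin Q = 2·area/(r·p) ≈ 0.56658.
Taking the acute solution, ∠Q ≈ 34.51°.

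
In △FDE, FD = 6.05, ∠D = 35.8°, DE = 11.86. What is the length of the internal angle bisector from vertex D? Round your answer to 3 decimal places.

By the law of cosines, EF² = FD² + DE² − 2·FD·DE·cos D = 60.87, so EF ≈ 7.8019.
The bisector from D has length 2·FD·DE·cos(∠D/2)/(FD+DE) ≈ 7.6248.

7.625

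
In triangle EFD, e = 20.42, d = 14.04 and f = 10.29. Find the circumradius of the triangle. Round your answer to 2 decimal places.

By the law of cosines, cos E = (f² + d² − e²) / (2·f·d) ≈ -0.39444, so ∠E ≈ 113.23°.
Circumradius = e/(2 sin E) ≈ 11.111.

R ≈ 11.11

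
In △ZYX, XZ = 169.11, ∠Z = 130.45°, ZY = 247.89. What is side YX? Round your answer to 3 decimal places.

By the law of cosines, YX² = XZ² + ZY² − 2·XZ·ZY·cos Z = 1.4444e+05, so YX ≈ 380.06.

380.056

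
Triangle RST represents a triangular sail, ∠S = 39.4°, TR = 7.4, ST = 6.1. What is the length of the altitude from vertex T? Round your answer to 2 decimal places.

Law of sines: sin R = ST·sin S/TR ≈ 0.52322.
Since TR ≥ ST, only the acute value applies: ∠R ≈ 31.55°.
Then ∠T = 180° − ∠S − ∠R ≈ 109.05°.
Law of sines gives RS = TR·sin T/sin S ≈ 11.02.
Area = ½·TR·ST·sin T ≈ 21.334.
The altitude from T has length 2·area/RS ≈ 3.8719.

3.87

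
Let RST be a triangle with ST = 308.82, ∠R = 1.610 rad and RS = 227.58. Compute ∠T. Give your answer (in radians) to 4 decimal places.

Law of sines: sin T = RS·sin R/ST ≈ 0.73637.
Since ST ≥ RS, only the acute value applies: ∠T ≈ 0.828 rad.
Then ∠S = π − ∠R − ∠T ≈ 0.704 rad.

0.8277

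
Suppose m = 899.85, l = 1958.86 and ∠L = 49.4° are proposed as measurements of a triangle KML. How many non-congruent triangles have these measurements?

m·sin L = 899.85·sin(49.4°) ≈ 683.2.
Since l ≥ m, exactly one triangle exists.

1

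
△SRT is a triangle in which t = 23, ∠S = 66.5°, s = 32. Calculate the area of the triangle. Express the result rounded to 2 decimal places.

Law of sines: sin T = t·sin S/s ≈ 0.65914.
Since s ≥ t, only the acute value applies: ∠T ≈ 41.23°.
Then ∠R = 180° − ∠S − ∠T ≈ 72.27°.
Law of sines gives r = s·sin R/sin S ≈ 33.236.
Area = ½·s·t·sin R ≈ 350.51.

area ≈ 350.51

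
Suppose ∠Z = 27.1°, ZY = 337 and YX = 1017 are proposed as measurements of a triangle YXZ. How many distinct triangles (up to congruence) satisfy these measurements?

1

ZY·sin Z = 337·sin(27.1°) ≈ 153.5.
Since YX ≥ ZY, exactly one triangle exists.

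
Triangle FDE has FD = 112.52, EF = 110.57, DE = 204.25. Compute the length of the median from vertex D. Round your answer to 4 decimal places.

Median from D: ½√(2·FD² + 2·DE² − EF²) ≈ 155.35.

m_D ≈ 155.3479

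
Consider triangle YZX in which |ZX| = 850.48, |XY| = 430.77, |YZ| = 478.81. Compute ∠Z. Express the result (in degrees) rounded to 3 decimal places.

By the law of cosines, cos Z = (|YZ|² + |ZX|² − |XY|²) / (2·|YZ|·|ZX|) ≈ 0.94177, so ∠Z ≈ 19.65°.

∠Z ≈ 19.649°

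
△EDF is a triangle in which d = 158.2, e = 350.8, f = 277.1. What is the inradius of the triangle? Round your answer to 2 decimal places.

Semiperimeter s = (350.8 + 158.2 + 277.1)/2 = 393.05.
Heron's formula: area = √(393.05·42.25·234.85·115.95) ≈ 21265.
Inradius = area/s = 21265/393.05 ≈ 54.103.

54.10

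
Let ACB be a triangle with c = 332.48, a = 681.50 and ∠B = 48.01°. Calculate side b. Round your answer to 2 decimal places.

By the law of cosines, b² = a² + c² − 2·a·c·cos B = 2.7181e+05, so b ≈ 521.36.

521.36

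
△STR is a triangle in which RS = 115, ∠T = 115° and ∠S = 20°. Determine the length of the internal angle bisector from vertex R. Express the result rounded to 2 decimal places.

The third angle is ∠R = 180° − ∠S − ∠T = 45.00°.
Law of sines: TR = RS·sin S/sin T ≈ 43.398.
Law of sines: ST = RS·sin R/sin T ≈ 89.724.
The bisector from R has length 2·TR·RS·cos(∠R/2)/(TR+RS) ≈ 58.219.

58.22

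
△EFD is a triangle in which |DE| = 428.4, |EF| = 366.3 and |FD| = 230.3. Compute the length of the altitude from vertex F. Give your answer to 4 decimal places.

h_F ≈ 196.8691

Semiperimeter s = (230.3 + 428.4 + 366.3)/2 = 512.5.
Heron's formula: area = √(512.5·282.2·84.1·146.2) ≈ 42169.
The altitude from F has length 2·area/|DE| ≈ 196.87.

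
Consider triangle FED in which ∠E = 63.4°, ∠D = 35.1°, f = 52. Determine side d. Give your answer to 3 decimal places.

The third angle is ∠F = 180° − ∠E − ∠D = 81.50°.
Law of sines: d = f·sin D/sin F ≈ 30.232.

30.232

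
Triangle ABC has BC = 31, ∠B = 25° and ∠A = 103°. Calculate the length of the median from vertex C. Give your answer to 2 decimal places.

The third angle is ∠C = 180° − ∠A − ∠B = 52.00°.
Law of sines: CA = BC·sin B/sin A ≈ 13.446.
Law of sines: AB = BC·sin C/sin A ≈ 25.071.
Median from C: ½√(2·BC² + 2·CA² − AB²) ≈ 20.341.

m_C ≈ 20.34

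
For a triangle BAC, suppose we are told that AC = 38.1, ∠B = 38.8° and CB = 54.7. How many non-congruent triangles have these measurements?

2

CB·sin B = 54.7·sin(38.8°) ≈ 34.28.
Since CB sin B < AC < CB (34.28 < 38.1 < 54.7), two triangles exist.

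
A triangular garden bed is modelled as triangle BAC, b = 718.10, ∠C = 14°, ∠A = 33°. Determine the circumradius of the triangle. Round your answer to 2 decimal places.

The third angle is ∠B = 180° − ∠A − ∠C = 133.00°.
Law of sines: a = b·sin A/sin B ≈ 534.77.
Law of sines: c = b·sin C/sin B ≈ 237.54.
Circumradius = b/(2 sin B) ≈ 490.94.

490.94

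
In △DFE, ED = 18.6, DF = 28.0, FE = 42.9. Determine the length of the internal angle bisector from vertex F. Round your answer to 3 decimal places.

t_F ≈ 33.444

By the law of cosines, cos F = (DF² + FE² − ED²) / (2·DF·FE) ≈ 0.94841, so ∠F ≈ 18.49°.
The bisector from F has length 2·DF·FE·cos(∠F/2)/(DF+FE) ≈ 33.444.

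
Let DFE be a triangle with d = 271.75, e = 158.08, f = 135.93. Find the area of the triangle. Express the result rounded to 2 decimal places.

7598.73

Semiperimeter s = (271.75 + 135.93 + 158.08)/2 = 282.88.
Heron's formula: area = √(282.88·11.13·146.95·124.8) ≈ 7598.7.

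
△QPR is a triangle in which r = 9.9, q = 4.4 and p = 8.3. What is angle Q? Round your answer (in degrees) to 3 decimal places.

∠Q ≈ 26.133°

By the law of cosines, cos Q = (p² + r² − q²) / (2·p·r) ≈ 0.89777, so ∠Q ≈ 26.13°.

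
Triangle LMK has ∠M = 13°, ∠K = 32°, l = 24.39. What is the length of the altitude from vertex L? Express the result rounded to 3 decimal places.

The third angle is ∠L = 180° − ∠M − ∠K = 135.00°.
Law of sines: m = l·sin M/sin L ≈ 7.7592.
Law of sines: k = l·sin K/sin L ≈ 18.278.
Area = ½·l·m·sin K ≈ 50.143.
The altitude from L has length 2·area/l ≈ 4.1117.

4.112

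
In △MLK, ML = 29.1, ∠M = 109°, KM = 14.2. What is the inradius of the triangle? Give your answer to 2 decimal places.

r ≈ 4.91

By the law of cosines, LK² = KM² + ML² − 2·KM·ML·cos M = 1317.5, so LK ≈ 36.298.
Area = ½·KM·ML·sin M ≈ 195.35.
Semiperimeter s = (36.298+14.2+29.1)/2 = 39.799.
Inradius = area/s = 195.35/39.799 ≈ 4.9085.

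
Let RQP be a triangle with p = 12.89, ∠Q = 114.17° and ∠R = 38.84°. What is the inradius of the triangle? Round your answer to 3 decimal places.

The third angle is ∠P = 180° − ∠R − ∠Q = 26.99°.
Law of sines: r = p·sin R/sin P ≈ 17.812.
Law of sines: q = p·sin Q/sin P ≈ 25.912.
Area = ½·p·r·sin Q ≈ 104.74.
Semiperimeter s = (17.812+25.912+12.89)/2 = 28.307.
Inradius = area/s = 104.74/28.307 ≈ 3.7.

3.700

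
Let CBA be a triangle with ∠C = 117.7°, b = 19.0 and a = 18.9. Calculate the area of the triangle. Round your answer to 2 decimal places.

158.97

Area = ½·b·a·sin C ≈ 158.97.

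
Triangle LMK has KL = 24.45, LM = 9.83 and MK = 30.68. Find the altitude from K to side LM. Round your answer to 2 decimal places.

Semiperimeter s = (30.68 + 24.45 + 9.83)/2 = 32.48.
Heron's formula: area = √(32.48·1.8·8.03·22.65) ≈ 103.12.
The altitude from K has length 2·area/LM ≈ 20.98.

h_K ≈ 20.98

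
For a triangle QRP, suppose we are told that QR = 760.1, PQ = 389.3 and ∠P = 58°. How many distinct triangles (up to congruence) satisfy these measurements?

PQ·sin P = 389.3·sin(58°) ≈ 330.1.
Since QR ≥ PQ, exactly one triangle exists.

1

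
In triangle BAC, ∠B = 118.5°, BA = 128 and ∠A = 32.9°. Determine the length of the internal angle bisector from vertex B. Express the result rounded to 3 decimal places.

The third angle is ∠C = 180° − ∠B − ∠A = 28.60°.
Law of sines: AC = BA·sin B/sin C ≈ 234.99.
Law of sines: CB = BA·sin A/sin C ≈ 145.24.
The bisector from B has length 2·CB·BA·cos(∠B/2)/(CB+BA) ≈ 69.575.

69.575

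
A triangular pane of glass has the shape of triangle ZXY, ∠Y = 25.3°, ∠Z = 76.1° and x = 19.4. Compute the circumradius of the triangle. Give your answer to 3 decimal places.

R ≈ 9.895

The third angle is ∠X = 180° − ∠Y − ∠Z = 78.60°.
Law of sines: z = x·sin Z/sin X ≈ 19.211.
Law of sines: y = x·sin Y/sin X ≈ 8.4576.
Circumradius = x/(2 sin X) ≈ 9.8952.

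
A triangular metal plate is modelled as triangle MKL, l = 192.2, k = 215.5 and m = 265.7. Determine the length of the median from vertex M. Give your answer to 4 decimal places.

Median from M: ½√(2·k² + 2·l² − m²) ≈ 155.05.

155.0530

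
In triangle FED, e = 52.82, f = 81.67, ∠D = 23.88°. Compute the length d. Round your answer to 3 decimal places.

By the law of cosines, d² = f² + e² − 2·f·e·cos D = 1570.9, so d ≈ 39.634.

39.634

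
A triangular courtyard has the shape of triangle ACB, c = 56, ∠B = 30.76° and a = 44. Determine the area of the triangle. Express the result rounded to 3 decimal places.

Area = ½·a·c·sin B ≈ 630.1.

area ≈ 630.098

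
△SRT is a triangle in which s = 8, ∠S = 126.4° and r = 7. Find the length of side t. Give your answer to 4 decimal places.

1.5254

Law of sines: sin R = r·sin S/s ≈ 0.70428.
Since s ≥ r, only the acute value applies: ∠R ≈ 44.77°.
Then ∠T = 180° − ∠S − ∠R ≈ 8.83°.
Law of sines gives t = s·sin T/sin S ≈ 1.5254.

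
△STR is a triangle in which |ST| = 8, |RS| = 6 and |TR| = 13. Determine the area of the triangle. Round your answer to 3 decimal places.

Semiperimeter s = (13 + 6 + 8)/2 = 13.5.
Heron's formula: area = √(13.5·0.5·7.5·5.5) ≈ 16.686.

area ≈ 16.686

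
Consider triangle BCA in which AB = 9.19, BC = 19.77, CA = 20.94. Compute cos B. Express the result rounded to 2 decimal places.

0.10

By the law of cosines, cos B = (AB² + BC² − CA²) / (2·AB·BC) ≈ 0.10134, so ∠B ≈ 1.469 rad.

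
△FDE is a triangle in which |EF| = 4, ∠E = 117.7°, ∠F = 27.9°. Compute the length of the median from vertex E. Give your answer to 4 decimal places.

The third angle is ∠D = 180° − ∠E − ∠F = 34.40°.
Law of sines: |DE| = |EF|·sin F/sin D ≈ 3.313.
Law of sines: |FD| = |EF|·sin E/sin D ≈ 6.2686.
Median from E: ½√(2·|DE|² + 2·|EF|² − |FD|²) ≈ 1.9141.

m_E ≈ 1.9141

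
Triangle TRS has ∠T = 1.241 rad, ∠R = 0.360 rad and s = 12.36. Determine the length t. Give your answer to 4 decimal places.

11.6992

The third angle is ∠S = π − ∠T − ∠R = 1.541 rad.
Law of sines: t = s·sin T/sin S ≈ 11.699.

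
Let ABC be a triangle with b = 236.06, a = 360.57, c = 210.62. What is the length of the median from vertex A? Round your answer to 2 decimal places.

Median from A: ½√(2·b² + 2·c² − a²) ≈ 132.44.

m_A ≈ 132.44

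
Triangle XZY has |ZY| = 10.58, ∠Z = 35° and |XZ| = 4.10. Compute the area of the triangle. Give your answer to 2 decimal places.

12.44

Area = ½·|XZ|·|ZY|·sin Z ≈ 12.44.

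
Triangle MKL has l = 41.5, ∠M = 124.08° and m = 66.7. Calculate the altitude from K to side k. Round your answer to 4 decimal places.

Law of sines: sin L = l·sin M/m ≈ 0.51533.
Since m ≥ l, only the acute value applies: ∠L ≈ 31.02°.
Then ∠K = 180° − ∠M − ∠L ≈ 24.90°.
Law of sines gives k = m·sin K/sin M ≈ 33.907.
Area = ½·m·l·sin K ≈ 582.73.
The altitude from K has length 2·area/k ≈ 34.373.

h_K ≈ 34.3726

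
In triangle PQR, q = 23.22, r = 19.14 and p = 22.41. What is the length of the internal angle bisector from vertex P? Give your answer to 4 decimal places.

17.8898

By the law of cosines, cos P = (q² + r² − p²) / (2·q·r) ≈ 0.45373, so ∠P ≈ 63.02°.
The bisector from P has length 2·q·r·cos(∠P/2)/(q+r) ≈ 17.89.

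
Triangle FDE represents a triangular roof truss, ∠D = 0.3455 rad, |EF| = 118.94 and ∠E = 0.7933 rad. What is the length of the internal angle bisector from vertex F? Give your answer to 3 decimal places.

86.935

The third angle is ∠F = π − ∠D − ∠E = 2.0028 rad.
Law of sines: |DE| = |EF|·sin F/sin D ≈ 318.94.
Law of sines: |FD| = |EF|·sin E/sin D ≈ 250.29.
The bisector from F has length 2·|EF|·|FD|·cos(∠F/2)/(|EF|+|FD|) ≈ 86.935.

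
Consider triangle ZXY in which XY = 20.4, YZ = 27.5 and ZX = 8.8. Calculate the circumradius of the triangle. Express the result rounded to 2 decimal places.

By the law of cosines, cos Z = (YZ² + ZX² − XY²) / (2·YZ·ZX) ≈ 0.86267, so ∠Z ≈ 30.38°.
Circumradius = XY/(2 sin Z) ≈ 20.167.

20.17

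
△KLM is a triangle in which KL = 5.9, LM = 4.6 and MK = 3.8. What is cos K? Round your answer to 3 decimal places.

0.626

By the law of cosines, cos K = (MK² + KL² − LM²) / (2·MK·KL) ≈ 0.62645, so ∠K ≈ 51.21°.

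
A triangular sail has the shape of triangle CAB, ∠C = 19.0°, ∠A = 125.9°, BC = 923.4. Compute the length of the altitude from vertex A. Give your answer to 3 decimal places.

h_A ≈ 213.401

The third angle is ∠B = 180° − ∠C − ∠A = 35.10°.
Law of sines: AB = BC·sin C/sin A ≈ 371.13.
Law of sines: CA = BC·sin B/sin A ≈ 655.47.
Area = ½·BC·AB·sin B ≈ 98527.
The altitude from A has length 2·area/BC ≈ 213.4.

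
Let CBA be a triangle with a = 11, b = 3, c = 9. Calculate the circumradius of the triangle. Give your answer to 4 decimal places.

R ≈ 6.7171

By the law of cosines, cos C = (b² + a² − c²) / (2·b·a) ≈ 0.74242, so ∠C ≈ 42.06°.
Circumradius = c/(2 sin C) ≈ 6.7171.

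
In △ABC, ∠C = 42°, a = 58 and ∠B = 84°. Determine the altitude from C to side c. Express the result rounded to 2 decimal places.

57.68

The third angle is ∠A = 180° − ∠B − ∠C = 54.00°.
Law of sines: b = a·sin B/sin A ≈ 71.299.
Law of sines: c = a·sin C/sin A ≈ 47.971.
Area = ½·a·b·sin C ≈ 1383.5.
The altitude from C has length 2·area/c ≈ 57.682.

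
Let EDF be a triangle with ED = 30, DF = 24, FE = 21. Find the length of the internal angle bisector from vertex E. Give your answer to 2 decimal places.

By the law of cosines, cos E = (FE² + ED² − DF²) / (2·FE·ED) ≈ 0.60714, so ∠E ≈ 52.62°.
The bisector from E has length 2·FE·ED·cos(∠E/2)/(FE+ED) ≈ 22.147.

t_E ≈ 22.15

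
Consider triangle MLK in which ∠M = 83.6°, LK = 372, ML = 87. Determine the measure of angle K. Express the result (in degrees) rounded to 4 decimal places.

Law of sines: sin K = ML·sin M/LK ≈ 0.23241.
Since LK ≥ ML, only the acute value applies: ∠K ≈ 13.44°.
Then ∠L = 180° − ∠M − ∠K ≈ 82.96°.

13.4392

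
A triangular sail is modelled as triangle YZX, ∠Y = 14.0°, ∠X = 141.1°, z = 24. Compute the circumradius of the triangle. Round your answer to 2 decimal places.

R ≈ 28.50

The third angle is ∠Z = 180° − ∠X − ∠Y = 24.90°.
Law of sines: y = z·sin Y/sin Z ≈ 13.79.
Law of sines: x = z·sin X/sin Z ≈ 35.795.
Circumradius = z/(2 sin Z) ≈ 28.501.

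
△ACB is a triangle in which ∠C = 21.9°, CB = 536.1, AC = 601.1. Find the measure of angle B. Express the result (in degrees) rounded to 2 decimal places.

∠B ≈ 95.51°

By the law of cosines, BA² = AC² + CB² − 2·AC·CB·cos C = 50734, so BA ≈ 225.24.
Law of cosines again: cos B = (CB² + BA² − AC²)/(2·CB·BA) ≈ -0.09600, so ∠B ≈ 95.51°.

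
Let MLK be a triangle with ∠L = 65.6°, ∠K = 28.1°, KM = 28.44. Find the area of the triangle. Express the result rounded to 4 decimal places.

area ≈ 208.7312

The third angle is ∠M = 180° − ∠L − ∠K = 86.30°.
Law of sines: LK = KM·sin M/sin L ≈ 31.164.
Law of sines: ML = KM·sin K/sin L ≈ 14.709.
Area = ½·KM·LK·sin K ≈ 208.73.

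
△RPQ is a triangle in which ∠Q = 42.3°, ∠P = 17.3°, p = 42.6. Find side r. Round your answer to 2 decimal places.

The third angle is ∠R = 180° − ∠P − ∠Q = 120.40°.
Law of sines: r = p·sin R/sin P ≈ 123.56.

123.56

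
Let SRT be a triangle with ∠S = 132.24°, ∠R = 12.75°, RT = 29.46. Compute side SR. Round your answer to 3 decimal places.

The third angle is ∠T = 180° − ∠S − ∠R = 35.01°.
Law of sines: SR = RT·sin T/sin S ≈ 22.83.

22.830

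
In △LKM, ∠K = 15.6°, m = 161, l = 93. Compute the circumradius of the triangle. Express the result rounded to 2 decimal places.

R ≈ 140.71

By the law of cosines, k² = m² + l² − 2·m·l·cos K = 5727.1, so k ≈ 75.678.
Area = ½·m·l·sin K ≈ 2013.3.
Circumradius = k/(2 sin K) ≈ 140.71.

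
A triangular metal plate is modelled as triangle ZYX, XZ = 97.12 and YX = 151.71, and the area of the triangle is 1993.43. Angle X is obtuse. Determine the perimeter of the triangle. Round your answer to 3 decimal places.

From area = ½·YX·XZ·sin X, we get sin X = 2·area/(YX·XZ) ≈ 0.27059.
Taking the obtuse solution, ∠X ≈ 164.30°.
Law of cosines then gives ZY ≈ 246.61.
Perimeter = 151.71 + 97.12 + 246.61 = 495.44.

perimeter ≈ 495.441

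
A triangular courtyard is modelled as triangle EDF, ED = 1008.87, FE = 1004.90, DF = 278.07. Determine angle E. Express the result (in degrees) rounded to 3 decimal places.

∠E ≈ 15.872°

By the law of cosines, cos E = (FE² + ED² − DF²) / (2·FE·ED) ≈ 0.96187, so ∠E ≈ 15.87°.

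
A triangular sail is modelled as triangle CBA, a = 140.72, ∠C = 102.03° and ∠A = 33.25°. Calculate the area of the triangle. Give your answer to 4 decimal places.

area ≈ 12427.3064

The third angle is ∠B = 180° − ∠A − ∠C = 44.72°.
Law of sines: c = a·sin C/sin A ≈ 251.01.
Law of sines: b = a·sin B/sin A ≈ 180.59.
Area = ½·a·c·sin B ≈ 12427.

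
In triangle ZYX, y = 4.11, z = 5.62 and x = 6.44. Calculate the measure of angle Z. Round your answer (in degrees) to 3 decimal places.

By the law of cosines, cos Z = (y² + x² − z²) / (2·y·x) ≈ 0.50591, so ∠Z ≈ 59.61°.

∠Z ≈ 59.608°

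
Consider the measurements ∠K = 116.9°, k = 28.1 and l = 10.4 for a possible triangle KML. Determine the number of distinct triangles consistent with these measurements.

l·sin K = 10.4·sin(116.9°) ≈ 9.275.
Since ∠K is not acute, a triangle exists only if k > l; here k > l, so there is exactly one triangle.

1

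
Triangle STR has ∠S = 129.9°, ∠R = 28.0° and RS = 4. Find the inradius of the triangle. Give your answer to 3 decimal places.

The third angle is ∠T = 180° − ∠R − ∠S = 22.10°.
Law of sines: TR = RS·sin S/sin T ≈ 8.1565.
Law of sines: ST = RS·sin R/sin T ≈ 4.9914.
Area = ½·RS·TR·sin R ≈ 7.6585.
Semiperimeter s = (8.1565+4+4.9914)/2 = 8.5739.
Inradius = area/s = 7.6585/8.5739 ≈ 0.89323.

0.893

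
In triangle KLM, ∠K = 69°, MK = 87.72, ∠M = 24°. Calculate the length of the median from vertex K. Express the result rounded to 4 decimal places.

The third angle is ∠L = 180° − ∠M − ∠K = 87.00°.
Law of sines: LM = MK·sin K/sin L ≈ 82.006.
Law of sines: KL = MK·sin M/sin L ≈ 35.728.
Median from K: ½√(2·MK² + 2·KL² − LM²) ≈ 52.957.

m_K ≈ 52.9565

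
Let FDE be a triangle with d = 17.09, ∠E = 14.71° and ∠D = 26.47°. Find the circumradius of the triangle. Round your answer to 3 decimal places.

The third angle is ∠F = 180° − ∠D − ∠E = 138.82°.
Law of sines: f = d·sin F/sin D ≈ 25.245.
Law of sines: e = d·sin E/sin D ≈ 9.736.
Circumradius = d/(2 sin D) ≈ 19.171.

R ≈ 19.171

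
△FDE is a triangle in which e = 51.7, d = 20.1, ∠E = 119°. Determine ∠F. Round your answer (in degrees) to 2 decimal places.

∠F ≈ 41.12°

Law of sines: sin D = d·sin E/e ≈ 0.34004.
Since e ≥ d, only the acute value applies: ∠D ≈ 19.88°.
Then ∠F = 180° − ∠E − ∠D ≈ 41.12°.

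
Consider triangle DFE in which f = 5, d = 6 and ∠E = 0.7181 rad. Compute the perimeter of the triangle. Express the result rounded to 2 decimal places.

perimeter ≈ 14.98

By the law of cosines, e² = d² + f² − 2·d·f·cos E = 15.817, so e ≈ 3.977.
Semiperimeter s = (6+5+3.977)/2 = 7.4885.
Perimeter = 6 + 5 + 3.977 = 14.977.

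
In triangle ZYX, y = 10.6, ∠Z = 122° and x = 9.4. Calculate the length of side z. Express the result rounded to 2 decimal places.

By the law of cosines, z² = y² + x² − 2·y·x·cos Z = 306.32, so z ≈ 17.502.

17.50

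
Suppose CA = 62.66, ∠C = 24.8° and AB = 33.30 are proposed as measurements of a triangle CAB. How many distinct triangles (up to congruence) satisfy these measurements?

2

CA·sin C = 62.66·sin(24.8°) ≈ 26.28.
Since CA sin C < AB < CA (26.28 < 33.30 < 62.66), two triangles exist.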